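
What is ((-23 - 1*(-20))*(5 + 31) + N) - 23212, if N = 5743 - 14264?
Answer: -31841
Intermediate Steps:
N = -8521
((-23 - 1*(-20))*(5 + 31) + N) - 23212 = ((-23 - 1*(-20))*(5 + 31) - 8521) - 23212 = ((-23 + 20)*36 - 8521) - 23212 = (-3*36 - 8521) - 23212 = (-108 - 8521) - 23212 = -8629 - 23212 = -31841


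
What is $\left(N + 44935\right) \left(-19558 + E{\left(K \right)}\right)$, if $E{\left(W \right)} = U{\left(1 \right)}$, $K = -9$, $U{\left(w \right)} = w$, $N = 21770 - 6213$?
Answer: $-1183042044$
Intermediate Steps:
$N = 15557$ ($N = 21770 - 6213 = 15557$)
$E{\left(W \right)} = 1$
$\left(N + 44935\right) \left(-19558 + E{\left(K \right)}\right) = \left(15557 + 44935\right) \left(-19558 + 1\right) = 60492 \left(-19557\right) = -1183042044$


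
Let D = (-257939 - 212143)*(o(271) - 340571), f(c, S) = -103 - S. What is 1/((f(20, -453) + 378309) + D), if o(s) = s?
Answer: 1/159969283259 ≈ 6.2512e-12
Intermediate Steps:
D = 159968904600 (D = (-257939 - 212143)*(271 - 340571) = -470082*(-340300) = 159968904600)
1/((f(20, -453) + 378309) + D) = 1/(((-103 - 1*(-453)) + 378309) + 159968904600) = 1/(((-103 + 453) + 378309) + 159968904600) = 1/((350 + 378309) + 159968904600) = 1/(378659 + 159968904600) = 1/159969283259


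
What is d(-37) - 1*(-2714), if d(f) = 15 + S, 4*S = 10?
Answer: 5463/2 ≈ 2731.5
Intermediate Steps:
S = 5/2 (S = (1/4)*10 = 5/2 ≈ 2.5000)
d(f) = 35/2 (d(f) = 15 + 5/2 = 35/2)
d(-37) - 1*(-2714) = 35/2 - 1*(-2714) = 35/2 + 2714 = 5463/2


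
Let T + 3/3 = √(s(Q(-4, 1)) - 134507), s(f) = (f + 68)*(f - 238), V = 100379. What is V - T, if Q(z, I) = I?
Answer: 100380 - 2*I*√37715 ≈ 1.0038e+5 - 388.41*I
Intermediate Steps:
s(f) = (-238 + f)*(68 + f) (s(f) = (68 + f)*(-238 + f) = (-238 + f)*(68 + f))
T = -1 + 2*I*√37715 (T = -1 + √((-16184 + 1² - 170*1) - 134507) = -1 + √((-16184 + 1 - 170) - 134507) = -1 + √(-16353 - 134507) = -1 + √(-150860) = -1 + 2*I*√37715 ≈ -1.0 + 388.41*I)
V - T = 100379 - (-1 + 2*I*√37715) = 100379 + (1 - 2*I*√37715) = 100380 - 2*I*√37715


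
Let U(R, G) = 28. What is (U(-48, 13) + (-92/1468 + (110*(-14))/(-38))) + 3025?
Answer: 21570722/6973 ≈ 3093.5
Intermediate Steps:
(U(-48, 13) + (-92/1468 + (110*(-14))/(-38))) + 3025 = (28 + (-92/1468 + (110*(-14))/(-38))) + 3025 = (28 + (-92*1/1468 - 1540*(-1/38))) + 3025 = (28 + (-23/367 + 770/19)) + 3025 = (28 + 282153/6973) + 3025 = 477397/6973 + 3025 = 21570722/6973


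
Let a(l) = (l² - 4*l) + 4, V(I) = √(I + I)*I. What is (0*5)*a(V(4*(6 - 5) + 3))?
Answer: 0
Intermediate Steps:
V(I) = √2*I^(3/2) (V(I) = √(2*I)*I = (√2*√I)*I = √2*I^(3/2))
a(l) = 4 + l² - 4*l
(0*5)*a(V(4*(6 - 5) + 3)) = (0*5)*(4 + (√2*(4*(6 - 5) + 3)^(3/2))² - 4*√2*(4*(6 - 5) + 3)^(3/2)) = 0*(4 + (√2*(4*1 + 3)^(3/2))² - 4*√2*(4*1 + 3)^(3/2)) = 0*(4 + (√2*(4 + 3)^(3/2))² - 4*√2*(4 + 3)^(3/2)) = 0*(4 + (√2*7^(3/2))² - 4*√2*7^(3/2)) = 0*(4 + (√2*(7*√7))² - 4*√2*7*√7) = 0*(4 + (7*√14)² - 28*√14) = 0*(4 + 686 - 28*√14) = 0*(690 - 28*√14) = 0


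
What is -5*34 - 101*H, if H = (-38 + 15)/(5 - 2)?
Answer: 1813/3 ≈ 604.33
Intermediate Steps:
H = -23/3 ≈ -7.6667
-5*34 - 101*H = -5*34 - 101*(-23/3) = -170 + 2323/3 = 1813/3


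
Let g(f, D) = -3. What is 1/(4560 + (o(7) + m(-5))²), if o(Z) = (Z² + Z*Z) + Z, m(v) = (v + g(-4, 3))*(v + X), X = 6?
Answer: 1/13969 ≈ 7.1587e-5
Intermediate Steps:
m(v) = (-3 + v)*(6 + v) (m(v) = (v - 3)*(v + 6) = (-3 + v)*(6 + v))
o(Z) = Z + 2*Z² (o(Z) = (Z² + Z²) + Z = 2*Z² + Z = Z + 2*Z²)
1/(4560 + (o(7) + m(-5))²) = 1/(4560 + (7*(1 + 2*7) + (-18 + (-5)² + 3*(-5)))²) = 1/(4560 + (7*(1 + 14) + (-18 + 25 - 15))²) = 1/(4560 + (7*15 - 8)²) = 1/(4560 + (105 - 8)²) = 1/(4560 + 97²) = 1/(4560 + 9409) = 1/13969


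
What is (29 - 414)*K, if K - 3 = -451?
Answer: 172480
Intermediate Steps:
K = -448 (K = 3 - 451 = -448)
(29 - 414)*K = (29 - 414)*(-448) = -385*(-448) = 172480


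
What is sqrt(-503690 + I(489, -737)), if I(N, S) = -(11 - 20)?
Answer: I*sqrt(503681) ≈ 709.71*I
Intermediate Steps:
I(N, S) = 9 (I(N, S) = -1*(-9) = 9)
sqrt(-503690 + I(489, -737)) = sqrt(-503690 + 9) = sqrt(-503681) = I*sqrt(503681)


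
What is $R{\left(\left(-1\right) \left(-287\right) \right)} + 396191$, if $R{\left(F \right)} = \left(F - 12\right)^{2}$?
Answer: $471816$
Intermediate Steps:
$R{\left(F \right)} = \left(-12 + F\right)^{2}$
$R{\left(\left(-1\right) \left(-287\right) \right)} + 396191 = \left(-12 - -287\right)^{2} + 396191 = \left(-12 + 287\right)^{2} + 396191 = 275^{2} + 396191 = 75625 + 396191 = 471816$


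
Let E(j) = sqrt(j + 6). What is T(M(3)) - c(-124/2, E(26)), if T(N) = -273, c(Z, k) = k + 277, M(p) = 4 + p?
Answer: -550 - 4*sqrt(2) ≈ -555.66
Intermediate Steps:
E(j) = sqrt(6 + j)
c(Z, k) = 277 + k
T(M(3)) - c(-124/2, E(26)) = -273 - (277 + sqrt(6 + 26)) = -273 - (277 + sqrt(32)) = -273 - (277 + 4*sqrt(2)) = -273 + (-277 - 4*sqrt(2)) = -550 - 4*sqrt(2)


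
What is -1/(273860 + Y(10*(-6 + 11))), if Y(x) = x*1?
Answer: -1/273910 ≈ -3.6508e-6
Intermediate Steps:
Y(x) = x
-1/(273860 + Y(10*(-6 + 11))) = -1/(273860 + 10*(-6 + 11)) = -1/(273860 + 10*5) = -1/(273860 + 50) = -1/273910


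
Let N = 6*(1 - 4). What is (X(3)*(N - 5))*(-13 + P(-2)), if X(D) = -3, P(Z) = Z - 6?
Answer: -1449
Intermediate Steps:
P(Z) = -6 + Z
N = -18 (N = 6*(-3) = -18)
(X(3)*(N - 5))*(-13 + P(-2)) = (-3*(-18 - 5))*(-13 + (-6 - 2)) = (-3*(-23))*(-13 - 8) = 69*(-21) = -1449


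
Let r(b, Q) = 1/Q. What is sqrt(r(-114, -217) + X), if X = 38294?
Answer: sqrt(1803225949)/217 ≈ 195.69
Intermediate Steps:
sqrt(r(-114, -217) + X) = sqrt(1/(-217) + 38294) = sqrt(-1/217 + 38294) = sqrt(8309797/217) = sqrt(1803225949)/217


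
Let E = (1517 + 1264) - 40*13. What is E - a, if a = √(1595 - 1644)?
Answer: 2261 - 7*I ≈ 2261.0 - 7.0*I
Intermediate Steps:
E = 2261 (E = 2781 - 520 = 2261)
a = 7*I (a = √(-49) = 7*I ≈ 7.0*I)
E - a = 2261 - 7*I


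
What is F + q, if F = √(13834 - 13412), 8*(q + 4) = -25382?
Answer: -12707/4 + √422 ≈ -3156.2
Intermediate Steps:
q = -12707/4 (q = -4 + (⅛)*(-25382) = -4 - 12691/4 = -12707/4 ≈ -3176.8)
F = √422 ≈ 20.543
F + q = √422 - 12707/4 = -12707/4 + √422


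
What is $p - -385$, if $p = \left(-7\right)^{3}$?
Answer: $42$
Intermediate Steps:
$p = -343$
$p - -385 = -343 - -385 = -343 + 385 = 42$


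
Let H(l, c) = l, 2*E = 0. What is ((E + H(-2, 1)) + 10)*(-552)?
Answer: -4416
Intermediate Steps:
E = 0 (E = (½)*0 = 0)
((E + H(-2, 1)) + 10)*(-552) = ((0 - 2) + 10)*(-552) = (-2 + 10)*(-552) = 8*(-552) = -4416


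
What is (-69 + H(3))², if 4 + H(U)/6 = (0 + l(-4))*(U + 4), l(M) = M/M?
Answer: 2601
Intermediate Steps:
l(M) = 1
H(U) = 6*U (H(U) = -24 + 6*((0 + 1)*(U + 4)) = -24 + 6*(1*(4 + U)) = -24 + 6*(4 + U) = -24 + (24 + 6*U) = 6*U)
(-69 + H(3))² = (-69 + 6*3)² = (-69 + 18)² = (-51)² = 2601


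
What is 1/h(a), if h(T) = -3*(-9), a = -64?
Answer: 1/27 ≈ 0.037037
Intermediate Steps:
h(T) = 27
1/h(a) = 1/27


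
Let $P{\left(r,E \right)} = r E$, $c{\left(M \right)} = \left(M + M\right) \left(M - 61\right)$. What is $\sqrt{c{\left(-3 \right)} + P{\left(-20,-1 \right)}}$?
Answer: $2 \sqrt{101} \approx 20.1$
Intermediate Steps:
$c{\left(M \right)} = 2 M \left(-61 + M\right)$
$P{\left(r,E \right)} = E r$
$\sqrt{c{\left(-3 \right)} + P{\left(-20,-1 \right)}} = \sqrt{2 \left(-3\right) \left(-61 - 3\right) - -20} = \sqrt{2 \left(-3\right) \left(-64\right) + 20} = \sqrt{384 + 20} = \sqrt{404} = 2 \sqrt{101}$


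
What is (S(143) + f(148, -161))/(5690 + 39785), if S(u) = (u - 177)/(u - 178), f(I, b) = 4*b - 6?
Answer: -22716/1591625 ≈ -0.014272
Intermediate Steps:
f(I, b) = -6 + 4*b
S(u) = (-177 + u)/(-178 + u)
(S(143) + f(148, -161))/(5690 + 39785) = ((-177 + 143)/(-178 + 143) + (-6 + 4*(-161)))/(5690 + 39785) = (-34/(-35) + (-6 - 644))/45475 = (-1/35*(-34) - 650)*(1/45475) = (34/35 - 650)*(1/45475) = -22716/35*1/45475 = -22716/1591625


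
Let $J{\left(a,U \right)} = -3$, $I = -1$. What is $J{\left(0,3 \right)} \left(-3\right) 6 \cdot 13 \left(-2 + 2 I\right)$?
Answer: $-2808$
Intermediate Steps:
$J{\left(0,3 \right)} \left(-3\right) 6 \cdot 13 \left(-2 + 2 I\right) = \left(-3\right) \left(-3\right) 6 \cdot 13 \left(-2 + 2 \left(-1\right)\right) = 9 \cdot 6 \cdot 13 \left(-2 - 2\right) = 54 \cdot 13 \left(-4\right) = 702 \left(-4\right) = -2808$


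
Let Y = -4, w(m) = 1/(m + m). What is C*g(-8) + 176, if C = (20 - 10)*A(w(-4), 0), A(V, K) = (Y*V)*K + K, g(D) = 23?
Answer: 176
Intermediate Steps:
w(m) = 1/(2*m)
A(V, K) = K - 4*K*V (A(V, K) = (-4*V)*K + K = -4*K*V + K = K - 4*K*V)
C = 0 (C = (20 - 10)*(0*(1 - 2/(-4))) = 10*(0*(1 - 2*(-1)/4)) = 10*(0*(1 - 4*(-⅛))) = 10*(0*(1 + ½)) = 10*(0*(3/2)) = 10*0 = 0)
C*g(-8) + 176 = 0*23 + 176 = 0 + 176 = 176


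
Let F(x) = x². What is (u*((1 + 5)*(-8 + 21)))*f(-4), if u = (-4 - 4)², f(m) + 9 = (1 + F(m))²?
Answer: 1397760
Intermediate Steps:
f(m) = -9 + (1 + m²)²
u = 64 (u = (-8)² = 64)
(u*((1 + 5)*(-8 + 21)))*f(-4) = (64*((1 + 5)*(-8 + 21)))*(-9 + (1 + (-4)²)²) = (64*(6*13))*(-9 + (1 + 16)²) = (64*78)*(-9 + 17²) = 4992*(-9 + 289) = 4992*280 = 1397760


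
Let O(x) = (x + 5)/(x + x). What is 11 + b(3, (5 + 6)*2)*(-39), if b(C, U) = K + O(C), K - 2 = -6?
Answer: 115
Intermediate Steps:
K = -4 (K = 2 - 6 = -4)
O(x) = (5 + x)/(2*x) (O(x) = (5 + x)/((2*x)) = (5 + x)*(1/(2*x)) = (5 + x)/(2*x))
b(C, U) = -4 + (5 + C)/(2*C)
11 + b(3, (5 + 6)*2)*(-39) = 11 + ((½)*(5 - 7*3)/3)*(-39) = 11 + ((½)*(⅓)*(5 - 21))*(-39) = 11 + ((½)*(⅓)*(-16))*(-39) = 11 - 8/3*(-39) = 11 + 104 = 115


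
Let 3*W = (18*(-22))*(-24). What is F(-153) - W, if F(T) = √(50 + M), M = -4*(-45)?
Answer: -3168 + √230 ≈ -3152.8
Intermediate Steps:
M = 180
F(T) = √230 (F(T) = √(50 + 180) = √230)
W = 3168 (W = ((18*(-22))*(-24))/3 = (-396*(-24))/3 = (⅓)*9504 = 3168)
F(-153) - W = √230 - 1*3168 = √230 - 3168 = -3168 + √230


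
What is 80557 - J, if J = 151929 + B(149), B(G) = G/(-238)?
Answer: -16986387/238 ≈ -71371.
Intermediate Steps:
B(G) = -G/238 (B(G) = G*(-1/238) = -G/238)
J = 36158953/238 (J = 151929 - 1/238*149 = 151929 - 149/238 = 36158953/238 ≈ 1.5193e+5)
80557 - J = 80557 - 1*36158953/238 = 80557 - 36158953/238 = -16986387/238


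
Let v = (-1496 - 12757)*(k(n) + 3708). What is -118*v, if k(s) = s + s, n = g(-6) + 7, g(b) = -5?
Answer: 6243042048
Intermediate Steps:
n = 2 (n = -5 + 7 = 2)
k(s) = 2*s
v = -52907136 (v = (-1496 - 12757)*(2*2 + 3708) = -14253*(4 + 3708) = -14253*3712 = -52907136)
-118*v = -118*(-52907136) = 6243042048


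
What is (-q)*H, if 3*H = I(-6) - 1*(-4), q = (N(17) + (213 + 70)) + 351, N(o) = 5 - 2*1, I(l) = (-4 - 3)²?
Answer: -33761/3 ≈ -11254.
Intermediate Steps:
I(l) = 49 (I(l) = (-7)² = 49)
N(o) = 3 (N(o) = 5 - 2 = 3)
q = 637 (q = (3 + (213 + 70)) + 351 = (3 + 283) + 351 = 286 + 351 = 637)
H = 53/3 (H = (49 - 1*(-4))/3 = (49 + 4)/3 = (⅓)*53 = 53/3 ≈ 17.667)
(-q)*H = -1*637*(53/3) = -637*53/3 = -33761/3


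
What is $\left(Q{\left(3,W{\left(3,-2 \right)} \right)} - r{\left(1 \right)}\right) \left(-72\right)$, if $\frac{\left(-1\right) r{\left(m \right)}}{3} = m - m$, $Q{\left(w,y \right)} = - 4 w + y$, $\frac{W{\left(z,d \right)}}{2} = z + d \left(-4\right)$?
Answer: $-720$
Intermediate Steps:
$W{\left(z,d \right)} = - 8 d + 2 z$ ($W{\left(z,d \right)} = 2 \left(z + d \left(-4\right)\right) = 2 \left(z - 4 d\right) = - 8 d + 2 z$)
$Q{\left(w,y \right)} = y - 4 w$
$r{\left(m \right)} = 0$ ($r{\left(m \right)} = - 3 \left(m - m\right) = \left(-3\right) 0 = 0$)
$\left(Q{\left(3,W{\left(3,-2 \right)} \right)} - r{\left(1 \right)}\right) \left(-72\right) = \left(\left(\left(\left(-8\right) \left(-2\right) + 2 \cdot 3\right) - 12\right) - 0\right) \left(-72\right) = \left(\left(\left(16 + 6\right) - 12\right) + 0\right) \left(-72\right) = \left(\left(22 - 12\right) + 0\right) \left(-72\right) = \left(10 + 0\right) \left(-72\right) = 10 \left(-72\right) = -720$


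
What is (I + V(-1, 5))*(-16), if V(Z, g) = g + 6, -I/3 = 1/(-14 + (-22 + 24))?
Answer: -180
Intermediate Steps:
I = 1/4 (I = -3/(-14 + (-22 + 24)) = -3/(-14 + 2) = -3/(-12) = -3*(-1/12) = 1/4 ≈ 0.25000)
V(Z, g) = 6 + g
(I + V(-1, 5))*(-16) = (1/4 + (6 + 5))*(-16) = (1/4 + 11)*(-16) = (45/4)*(-16) = -180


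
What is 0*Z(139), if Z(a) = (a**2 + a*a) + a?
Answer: 0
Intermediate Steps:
Z(a) = a + 2*a**2 (Z(a) = (a**2 + a**2) + a = 2*a**2 + a = a + 2*a**2)
0*Z(139) = 0*(139*(1 + 2*139)) = 0*(139*(1 + 278)) = 0*(139*279) = 0*38781 = 0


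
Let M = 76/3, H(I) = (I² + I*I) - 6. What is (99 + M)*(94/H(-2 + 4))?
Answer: 17531/3 ≈ 5843.7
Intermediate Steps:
H(I) = -6 + 2*I² (H(I) = (I² + I²) - 6 = 2*I² - 6 = -6 + 2*I²)
M = 76/3 (M = 76*(⅓) = 76/3 ≈ 25.333)
(99 + M)*(94/H(-2 + 4)) = (99 + 76/3)*(94/(-6 + 2*(-2 + 4)²)) = 373*(94/(-6 + 2*2²))/3 = 373*(94/(-6 + 2*4))/3 = 373*(94/(-6 + 8))/3 = 373*(94/2)/3 = 373*(94*(½))/3 = (373/3)*47 = 17531/3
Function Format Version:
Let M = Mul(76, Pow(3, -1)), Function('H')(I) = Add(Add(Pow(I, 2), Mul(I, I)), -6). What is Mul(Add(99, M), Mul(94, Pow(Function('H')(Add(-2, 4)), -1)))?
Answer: Rational(17531, 3) ≈ 5843.7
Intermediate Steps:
Function('H')(I) = Add(-6, Mul(2, Pow(I, 2))) (Function('H')(I) = Add(Add(Pow(I, 2), Pow(I, 2)), -6) = Add(Mul(2, Pow(I, 2)), -6) = Add(-6, Mul(2, Pow(I, 2))))
M = Rational(76, 3) (M = Mul(76, Rational(1, 3)) = Rational(76, 3) ≈ 25.333)
Mul(Add(99, M), Mul(94, Pow(Function('H')(Add(-2, 4)), -1))) = Mul(Add(99, Rational(76, 3)), Mul(94, Pow(Add(-6, Mul(2, Pow(Add(-2, 4), 2))), -1))) = Mul(Rational(373, 3), Mul(94, Pow(Add(-6, Mul(2, Pow(2, 2))), -1))) = Mul(Rational(373, 3), Mul(94, Pow(Add(-6, Mul(2, 4)), -1))) = Mul(Rational(373, 3), Mul(94, Pow(Add(-6, 8), -1))) = Mul(Rational(373, 3), Mul(94, Pow(2, -1))) = Mul(Rational(373, 3), Mul(94, Rational(1, 2))) = Mul(Rational(373, 3), 47) = Rational(17531, 3)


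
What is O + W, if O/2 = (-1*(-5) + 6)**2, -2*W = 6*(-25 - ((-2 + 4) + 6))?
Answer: 341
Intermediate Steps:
W = 99 (W = -3*(-25 - ((-2 + 4) + 6)) = -3*(-25 - (2 + 6)) = -3*(-25 - 1*8) = -3*(-25 - 8) = -3*(-33) = -1/2*(-198) = 99)
O = 242 (O = 2*(-1*(-5) + 6)**2 = 2*(5 + 6)**2 = 2*11**2 = 2*121 = 242)
O + W = 242 + 99 = 341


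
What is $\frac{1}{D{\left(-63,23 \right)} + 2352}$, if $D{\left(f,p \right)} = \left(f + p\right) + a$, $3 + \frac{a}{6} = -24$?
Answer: $\frac{1}{2150} \approx 0.00046512$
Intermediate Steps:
$a = -162$ ($a = -18 + 6 \left(-24\right) = -18 - 144 = -162$)
$D{\left(f,p \right)} = -162 + f + p$ ($D{\left(f,p \right)} = \left(f + p\right) - 162 = -162 + f + p$)
$\frac{1}{D{\left(-63,23 \right)} + 2352} = \frac{1}{\left(-162 - 63 + 23\right) + 2352} = \frac{1}{-202 + 2352} = \frac{1}{2150}$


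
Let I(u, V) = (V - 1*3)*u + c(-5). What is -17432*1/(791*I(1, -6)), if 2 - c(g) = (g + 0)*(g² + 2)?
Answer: -2179/12656 ≈ -0.17217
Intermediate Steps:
c(g) = 2 - g*(2 + g²) (c(g) = 2 - (g + 0)*(g² + 2) = 2 - g*(2 + g²))
I(u, V) = 137 + u*(-3 + V) (I(u, V) = (V - 1*3)*u + (2 - 1*(-5)³ - 2*(-5)) = (V - 3)*u + (2 - 1*(-125) + 10) = (-3 + V)*u + (2 + 125 + 10) = u*(-3 + V) + 137 = 137 + u*(-3 + V))
-17432*1/(791*I(1, -6)) = -17432*1/(791*(137 - 3*1 - 6*1)) = -17432*1/(791*(137 - 3 - 6)) = -17432/(128*791) = -17432/101248 = -17432*1/101248 = -2179/12656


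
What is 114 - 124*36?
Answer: -4350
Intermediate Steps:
114 - 124*36 = 114 - 4464 = -4350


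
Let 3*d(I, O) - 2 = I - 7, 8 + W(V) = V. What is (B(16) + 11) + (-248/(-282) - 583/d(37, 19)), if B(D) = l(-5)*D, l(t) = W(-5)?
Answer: -1131505/4512 ≈ -250.78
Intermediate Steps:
W(V) = -8 + V
d(I, O) = -5/3 + I/3 (d(I, O) = ⅔ + (I - 7)/3 = ⅔ + (-7 + I)/3 = ⅔ + (-7/3 + I/3) = -5/3 + I/3)
l(t) = -13 (l(t) = -8 - 5 = -13)
B(D) = -13*D
(B(16) + 11) + (-248/(-282) - 583/d(37, 19)) = (-13*16 + 11) + (-248/(-282) - 583/(-5/3 + (⅓)*37)) = (-208 + 11) + (-248*(-1/282) - 583/(-5/3 + 37/3)) = -197 + (124/141 - 583/32/3) = -197 + (124/141 - 583*3/32) = -197 + (124/141 - 1749/32) = -197 - 242641/4512 = -1131505/4512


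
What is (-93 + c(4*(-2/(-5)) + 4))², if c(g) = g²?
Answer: 2374681/625 ≈ 3799.5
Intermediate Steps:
(-93 + c(4*(-2/(-5)) + 4))² = (-93 + (4*(-2/(-5)) + 4)²)² = (-93 + (4*(-2*(-⅕)) + 4)²)² = (-93 + (4*(⅖) + 4)²)² = (-93 + (8/5 + 4)²)² = (-93 + (28/5)²)² = (-93 + 784/25)² = (-1541/25)² = 2374681/625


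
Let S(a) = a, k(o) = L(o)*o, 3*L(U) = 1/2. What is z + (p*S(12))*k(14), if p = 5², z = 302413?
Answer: 303113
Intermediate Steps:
L(U) = ⅙ (L(U) = (⅓)/2 = (⅓)*(½) = ⅙)
p = 25
k(o) = o/6
z + (p*S(12))*k(14) = 302413 + (25*12)*((⅙)*14) = 302413 + 300*(7/3) = 302413 + 700 = 303113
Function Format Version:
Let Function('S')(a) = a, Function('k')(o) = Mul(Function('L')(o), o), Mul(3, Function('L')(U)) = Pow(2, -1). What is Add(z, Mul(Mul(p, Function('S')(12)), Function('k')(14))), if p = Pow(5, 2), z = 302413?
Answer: 303113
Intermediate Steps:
Function('L')(U) = Rational(1, 6) (Function('L')(U) = Mul(Rational(1, 3), Pow(2, -1)) = Mul(Rational(1, 3), Rational(1, 2)) = Rational(1, 6))
p = 25
Function('k')(o) = Mul(Rational(1, 6), o)
Add(z, Mul(Mul(p, Function('S')(12)), Function('k')(14))) = Add(302413, Mul(Mul(25, 12), Mul(Rational(1, 6), 14))) = Add(302413, Mul(300, Rational(7, 3))) = Add(302413, 700) = 303113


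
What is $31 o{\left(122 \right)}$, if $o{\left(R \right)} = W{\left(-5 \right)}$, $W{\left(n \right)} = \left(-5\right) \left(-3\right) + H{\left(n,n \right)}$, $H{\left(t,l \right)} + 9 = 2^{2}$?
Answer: $310$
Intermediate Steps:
$H{\left(t,l \right)} = -5$ ($H{\left(t,l \right)} = -9 + 2^{2} = -9 + 4 = -5$)
$W{\left(n \right)} = 10$ ($W{\left(n \right)} = \left(-5\right) \left(-3\right) - 5 = 15 - 5 = 10$)
$o{\left(R \right)} = 10$
$31 o{\left(122 \right)} = 31 \cdot 10 = 310$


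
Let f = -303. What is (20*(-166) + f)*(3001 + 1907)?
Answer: -17781684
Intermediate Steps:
(20*(-166) + f)*(3001 + 1907) = (20*(-166) - 303)*(3001 + 1907) = (-3320 - 303)*4908 = -3623*4908 = -17781684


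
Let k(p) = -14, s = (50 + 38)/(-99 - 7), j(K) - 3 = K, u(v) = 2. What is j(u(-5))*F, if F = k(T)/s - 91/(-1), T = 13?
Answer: 11865/22 ≈ 539.32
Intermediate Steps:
j(K) = 3 + K
s = -44/53 (s = 88/(-106) = 88*(-1/106) = -44/53 ≈ -0.83019)
F = 2373/22 (F = -14/(-44/53) - 91/(-1) = -14*(-53/44) - 91*(-1) = 371/22 + 91 = 2373/22 ≈ 107.86)
j(u(-5))*F = (3 + 2)*(2373/22) = 5*(2373/22) = 11865/22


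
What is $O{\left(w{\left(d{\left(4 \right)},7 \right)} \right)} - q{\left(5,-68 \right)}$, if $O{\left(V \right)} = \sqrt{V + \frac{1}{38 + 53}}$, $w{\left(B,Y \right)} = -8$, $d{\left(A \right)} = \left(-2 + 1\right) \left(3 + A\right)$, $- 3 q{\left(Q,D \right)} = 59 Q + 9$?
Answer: $\frac{304}{3} + \frac{i \sqrt{66157}}{91} \approx 101.33 + 2.8265 i$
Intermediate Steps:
$q{\left(Q,D \right)} = -3 - \frac{59 Q}{3}$ ($q{\left(Q,D \right)} = - \frac{59 Q + 9}{3} = - \frac{9 + 59 Q}{3} = -3 - \frac{59 Q}{3}$)
$d{\left(A \right)} = -3 - A$ ($d{\left(A \right)} = - (3 + A) = -3 - A$)
$O{\left(V \right)} = \sqrt{\frac{1}{91} + V}$ ($O{\left(V \right)} = \sqrt{V + \frac{1}{91}} = \sqrt{\frac{1}{91} + V}$)
$O{\left(w{\left(d{\left(4 \right)},7 \right)} \right)} - q{\left(5,-68 \right)} = \frac{\sqrt{91 + 8281 \left(-8\right)}}{91} - \left(-3 - \frac{295}{3}\right) = \frac{\sqrt{91 - 66248}}{91} - \left(-3 - \frac{295}{3}\right) = \frac{\sqrt{-66157}}{91} - - \frac{304}{3} = \frac{i \sqrt{66157}}{91} + \frac{304}{3} = \frac{304}{3} + \frac{i \sqrt{66157}}{91}$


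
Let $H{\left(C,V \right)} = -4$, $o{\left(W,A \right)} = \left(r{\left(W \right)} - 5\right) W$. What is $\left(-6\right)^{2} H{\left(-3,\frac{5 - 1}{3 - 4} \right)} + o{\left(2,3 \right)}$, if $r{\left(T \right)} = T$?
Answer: $-150$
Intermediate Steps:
$o{\left(W,A \right)} = W \left(-5 + W\right)$ ($o{\left(W,A \right)} = \left(W - 5\right) W = \left(-5 + W\right) W = W \left(-5 + W\right)$)
$\left(-6\right)^{2} H{\left(-3,\frac{5 - 1}{3 - 4} \right)} + o{\left(2,3 \right)} = \left(-6\right)^{2} \left(-4\right) + 2 \left(-5 + 2\right) = 36 \left(-4\right) + 2 \left(-3\right) = -144 - 6 = -150$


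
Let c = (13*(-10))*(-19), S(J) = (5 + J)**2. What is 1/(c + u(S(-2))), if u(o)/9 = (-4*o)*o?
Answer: -1/446 ≈ -0.0022422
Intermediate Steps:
u(o) = -36*o**2 (u(o) = 9*((-4*o)*o) = 9*(-4*o**2) = -36*o**2)
c = 2470 (c = -130*(-19) = 2470)
1/(c + u(S(-2))) = 1/(2470 - 36*(5 - 2)**4) = 1/(2470 - 36*(3**2)**2) = 1/(2470 - 36*9**2) = 1/(2470 - 36*81) = 1/(2470 - 2916) = 1/(-446) = -1/446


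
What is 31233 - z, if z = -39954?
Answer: 71187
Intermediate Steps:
31233 - z = 31233 - 1*(-39954) = 31233 + 39954 = 71187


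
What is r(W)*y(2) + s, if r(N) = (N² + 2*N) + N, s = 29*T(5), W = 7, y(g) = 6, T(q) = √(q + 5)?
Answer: 420 + 29*√10 ≈ 511.71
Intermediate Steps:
T(q) = √(5 + q)
s = 29*√10 (s = 29*√(5 + 5) = 29*√10 ≈ 91.706)
r(N) = N² + 3*N
r(W)*y(2) + s = (7*(3 + 7))*6 + 29*√10 = (7*10)*6 + 29*√10 = 70*6 + 29*√10 = 420 + 29*√10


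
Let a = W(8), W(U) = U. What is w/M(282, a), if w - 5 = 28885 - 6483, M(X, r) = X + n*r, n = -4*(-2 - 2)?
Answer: 22407/410 ≈ 54.651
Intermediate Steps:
a = 8
n = 16 (n = -4*(-4) = 16)
M(X, r) = X + 16*r
w = 22407 (w = 5 + (28885 - 6483) = 5 + 22402 = 22407)
w/M(282, a) = 22407/(282 + 16*8) = 22407/(282 + 128) = 22407/410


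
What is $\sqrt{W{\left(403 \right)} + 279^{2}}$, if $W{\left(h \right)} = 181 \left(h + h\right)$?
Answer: $\sqrt{223727} \approx 473.0$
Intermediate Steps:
$W{\left(h \right)} = 362 h$ ($W{\left(h \right)} = 181 \cdot 2 h = 362 h$)
$\sqrt{W{\left(403 \right)} + 279^{2}} = \sqrt{362 \cdot 403 + 279^{2}} = \sqrt{145886 + 77841} = \sqrt{223727}$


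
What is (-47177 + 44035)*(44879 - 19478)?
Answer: -79809942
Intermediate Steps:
(-47177 + 44035)*(44879 - 19478) = -3142*25401 = -79809942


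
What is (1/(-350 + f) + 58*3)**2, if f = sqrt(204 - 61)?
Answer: 453254221493967/14971235449 - 42579536*sqrt(143)/14971235449 ≈ 30275.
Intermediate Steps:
f = sqrt(143) ≈ 11.958
(1/(-350 + f) + 58*3)**2 = (1/(-350 + sqrt(143)) + 58*3)**2 = (1/(-350 + sqrt(143)) + 174)**2 = (174 + 1/(-350 + sqrt(143)))**2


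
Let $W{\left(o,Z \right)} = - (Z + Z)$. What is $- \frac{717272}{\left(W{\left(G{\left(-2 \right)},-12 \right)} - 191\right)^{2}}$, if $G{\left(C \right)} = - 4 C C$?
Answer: $- \frac{717272}{27889} \approx -25.719$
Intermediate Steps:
$G{\left(C \right)} = - 4 C^{2}$
$W{\left(o,Z \right)} = - 2 Z$
$- \frac{717272}{\left(W{\left(G{\left(-2 \right)},-12 \right)} - 191\right)^{2}} = - \frac{717272}{\left(\left(-2\right) \left(-12\right) - 191\right)^{2}} = - \frac{717272}{\left(24 - 191\right)^{2}} = - \frac{717272}{\left(-167\right)^{2}} = - \frac{717272}{27889}$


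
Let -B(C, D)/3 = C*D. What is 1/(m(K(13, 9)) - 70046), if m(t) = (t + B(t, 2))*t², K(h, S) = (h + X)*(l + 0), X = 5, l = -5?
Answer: 1/3574954 ≈ 2.7972e-7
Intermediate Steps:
B(C, D) = -3*C*D
K(h, S) = -25 - 5*h (K(h, S) = (h + 5)*(-5 + 0) = (5 + h)*(-5) = -25 - 5*h)
m(t) = -5*t³ (m(t) = (t - 3*t*2)*t² = (t - 6*t)*t² = (-5*t)*t² = -5*t³)
1/(m(K(13, 9)) - 70046) = 1/(-5*(-25 - 5*13)³ - 70046) = 1/(-5*(-25 - 65)³ - 70046) = 1/(-5*(-90)³ - 70046) = 1/(-5*(-729000) - 70046) = 1/(3645000 - 70046) = 1/3574954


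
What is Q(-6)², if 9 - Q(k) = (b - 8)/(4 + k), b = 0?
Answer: 25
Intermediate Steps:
Q(k) = 9 + 8/(4 + k) (Q(k) = 9 - (0 - 8)/(4 + k) = 9 - (-8)/(4 + k) = 9 + 8/(4 + k))
Q(-6)² = ((44 + 9*(-6))/(4 - 6))² = ((44 - 54)/(-2))² = (-½*(-10))² = 5² = 25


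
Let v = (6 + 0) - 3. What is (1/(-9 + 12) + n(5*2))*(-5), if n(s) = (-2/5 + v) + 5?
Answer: -119/3 ≈ -39.667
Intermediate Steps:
v = 3 (v = 6 - 3 = 3)
n(s) = 38/5 (n(s) = (-2/5 + 3) + 5 = (-2*⅕ + 3) + 5 = (-⅖ + 3) + 5 = 13/5 + 5 = 38/5)
(1/(-9 + 12) + n(5*2))*(-5) = (1/(-9 + 12) + 38/5)*(-5) = (1/3 + 38/5)*(-5) = (⅓ + 38/5)*(-5) = (119/15)*(-5) = -119/3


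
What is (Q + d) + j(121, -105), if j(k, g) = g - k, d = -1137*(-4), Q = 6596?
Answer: 10918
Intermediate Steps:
d = 4548
(Q + d) + j(121, -105) = (6596 + 4548) + (-105 - 1*121) = 11144 + (-105 - 121) = 11144 - 226 = 10918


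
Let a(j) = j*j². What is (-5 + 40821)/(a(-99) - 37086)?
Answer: -40816/1007385 ≈ -0.040517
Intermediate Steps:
a(j) = j³
(-5 + 40821)/(a(-99) - 37086) = (-5 + 40821)/((-99)³ - 37086) = 40816/(-970299 - 37086) = 40816/(-1007385) = 40816*(-1/1007385) = -40816/1007385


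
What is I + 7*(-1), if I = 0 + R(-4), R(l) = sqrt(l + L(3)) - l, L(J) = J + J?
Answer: -3 + sqrt(2) ≈ -1.5858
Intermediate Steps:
L(J) = 2*J
R(l) = sqrt(6 + l) - l (R(l) = sqrt(l + 2*3) - l = sqrt(l + 6) - l = sqrt(6 + l) - l)
I = 4 + sqrt(2) (I = 0 + (sqrt(6 - 4) - 1*(-4)) = 0 + (sqrt(2) + 4) = 0 + (4 + sqrt(2)) = 4 + sqrt(2) ≈ 5.4142)
I + 7*(-1) = (4 + sqrt(2)) + 7*(-1) = (4 + sqrt(2)) - 7 = -3 + sqrt(2)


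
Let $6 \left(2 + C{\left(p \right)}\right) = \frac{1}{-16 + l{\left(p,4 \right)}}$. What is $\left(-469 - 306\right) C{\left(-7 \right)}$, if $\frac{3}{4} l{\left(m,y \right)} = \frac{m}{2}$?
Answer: $\frac{6225}{4} \approx 1556.3$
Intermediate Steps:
$l{\left(m,y \right)} = \frac{2 m}{3}$ ($l{\left(m,y \right)} = \frac{4 \frac{m}{2}}{3} = \frac{2 m}{3}$)
$C{\left(p \right)} = -2 + \frac{1}{6 \left(-16 + \frac{2 p}{3}\right)}$
$\left(-469 - 306\right) C{\left(-7 \right)} = \left(-469 - 306\right) \frac{193 - -56}{4 \left(-24 - 7\right)} = - 775 \frac{193 + 56}{4 \left(-31\right)} = - 775 \cdot \frac{1}{4} \left(- \frac{1}{31}\right) 249 = \left(-775\right) \left(- \frac{249}{124}\right) = \frac{6225}{4}$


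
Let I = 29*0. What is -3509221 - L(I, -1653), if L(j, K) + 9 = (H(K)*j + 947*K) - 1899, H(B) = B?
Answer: -1941922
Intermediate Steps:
I = 0
L(j, K) = -1908 + 947*K + K*j (L(j, K) = -9 + ((K*j + 947*K) - 1899) = -9 + ((947*K + K*j) - 1899) = -9 + (-1899 + 947*K + K*j) = -1908 + 947*K + K*j)
-3509221 - L(I, -1653) = -3509221 - (-1908 + 947*(-1653) - 1653*0) = -3509221 - (-1908 - 1565391 + 0) = -3509221 - 1*(-1567299) = -3509221 + 1567299 = -1941922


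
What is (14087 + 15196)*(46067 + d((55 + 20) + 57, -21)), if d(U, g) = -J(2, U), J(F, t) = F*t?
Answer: 1341249249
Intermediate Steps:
d(U, g) = -2*U
(14087 + 15196)*(46067 + d((55 + 20) + 57, -21)) = (14087 + 15196)*(46067 - 2*((55 + 20) + 57)) = 29283*(46067 - 2*(75 + 57)) = 29283*(46067 - 2*132) = 29283*(46067 - 264) = 29283*45803 = 1341249249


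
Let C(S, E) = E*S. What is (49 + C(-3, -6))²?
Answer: 4489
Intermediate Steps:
(49 + C(-3, -6))² = (49 - 6*(-3))² = (49 + 18)² = 67² = 4489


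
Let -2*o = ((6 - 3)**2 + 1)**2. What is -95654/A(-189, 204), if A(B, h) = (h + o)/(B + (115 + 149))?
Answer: -3587025/77 ≈ -46585.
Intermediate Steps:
o = -50 (o = -((6 - 3)**2 + 1)**2/2 = -(3**2 + 1)**2/2 = -(9 + 1)**2/2 = -1/2*10**2 = -1/2*100 = -50)
A(B, h) = (-50 + h)/(264 + B) (A(B, h) = (h - 50)/(B + (115 + 149)) = (-50 + h)/(B + 264) = (-50 + h)/(264 + B))
-95654/A(-189, 204) = -95654*(264 - 189)/(-50 + 204) = -95654/(154/75) = -95654/((1/75)*154) = -95654/154/75 = -95654*75/154 = -3587025/77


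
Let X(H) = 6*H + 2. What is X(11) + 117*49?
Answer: 5801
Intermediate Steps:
X(H) = 2 + 6*H
X(11) + 117*49 = (2 + 6*11) + 117*49 = (2 + 66) + 5733 = 68 + 5733 = 5801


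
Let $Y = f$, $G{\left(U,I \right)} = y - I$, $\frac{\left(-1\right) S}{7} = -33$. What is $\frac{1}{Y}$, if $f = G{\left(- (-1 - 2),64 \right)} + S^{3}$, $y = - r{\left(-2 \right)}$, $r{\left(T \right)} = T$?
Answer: $\frac{1}{12326329} \approx 8.1127 \cdot 10^{-8}$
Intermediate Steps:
$y = 2$ ($y = \left(-1\right) \left(-2\right) = 2$)
$S = 231$ ($S = \left(-7\right) \left(-33\right) = 231$)
$G{\left(U,I \right)} = 2 - I$
$f = 12326329$ ($f = \left(2 - 64\right) + 231^{3} = \left(2 - 64\right) + 12326391 = -62 + 12326391 = 12326329$)
$Y = 12326329$
$\frac{1}{Y} = \frac{1}{12326329}$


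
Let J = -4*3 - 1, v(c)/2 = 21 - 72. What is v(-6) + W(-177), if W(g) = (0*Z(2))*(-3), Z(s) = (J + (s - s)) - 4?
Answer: -102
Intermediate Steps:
v(c) = -102 (v(c) = 2*(21 - 72) = 2*(-51) = -102)
J = -13 (J = -12 - 1 = -13)
Z(s) = -17 (Z(s) = (-13 + (s - s)) - 4 = (-13 + 0) - 4 = -13 - 4 = -17)
W(g) = 0 (W(g) = (0*(-17))*(-3) = 0*(-3) = 0)
v(-6) + W(-177) = -102 + 0 = -102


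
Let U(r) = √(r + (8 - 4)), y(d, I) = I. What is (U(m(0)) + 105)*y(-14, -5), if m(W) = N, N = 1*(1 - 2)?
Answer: -525 - 5*√3 ≈ -533.66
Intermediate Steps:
N = -1 (N = 1*(-1) = -1)
m(W) = -1
U(r) = √(4 + r) (U(r) = √(r + 4) = √(4 + r))
(U(m(0)) + 105)*y(-14, -5) = (√(4 - 1) + 105)*(-5) = (√3 + 105)*(-5) = (105 + √3)*(-5) = -525 - 5*√3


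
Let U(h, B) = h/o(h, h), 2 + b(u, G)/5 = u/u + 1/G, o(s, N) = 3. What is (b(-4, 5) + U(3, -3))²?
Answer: 9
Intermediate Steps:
b(u, G) = -5 + 5/G (b(u, G) = -10 + 5*(u/u + 1/G) = -10 + 5*(1 + 1/G) = -10 + (5 + 5/G) = -5 + 5/G)
U(h, B) = h/3
(b(-4, 5) + U(3, -3))² = ((-5 + 5/5) + (⅓)*3)² = ((-5 + 5*(⅕)) + 1)² = ((-5 + 1) + 1)² = (-4 + 1)² = (-3)² = 9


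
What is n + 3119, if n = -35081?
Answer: -31962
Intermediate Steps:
n + 3119 = -35081 + 3119 = -31962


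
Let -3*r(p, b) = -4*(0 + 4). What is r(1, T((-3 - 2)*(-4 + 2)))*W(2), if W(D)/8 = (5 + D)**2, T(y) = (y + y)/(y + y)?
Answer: 6272/3 ≈ 2090.7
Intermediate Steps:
T(y) = 1 (T(y) = (2*y)/((2*y)) = (2*y)*(1/(2*y)) = 1)
W(D) = 8*(5 + D)**2
r(p, b) = 16/3 (r(p, b) = -(-4)*(0 + 4)/3 = -(-4)*4/3 = -1/3*(-16) = 16/3)
r(1, T((-3 - 2)*(-4 + 2)))*W(2) = 16*(8*(5 + 2)**2)/3 = 16*(8*7**2)/3 = 16*(8*49)/3 = (16/3)*392 = 6272/3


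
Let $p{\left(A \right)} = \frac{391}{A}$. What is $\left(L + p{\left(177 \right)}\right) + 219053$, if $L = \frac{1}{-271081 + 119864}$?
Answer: $\frac{99374614633}{453651} \approx 2.1906 \cdot 10^{5}$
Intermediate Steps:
$L = - \frac{1}{151217}$ ($L = \frac{1}{-151217} = - \frac{1}{151217} \approx -6.613 \cdot 10^{-6}$)
$\left(L + p{\left(177 \right)}\right) + 219053 = \left(- \frac{1}{151217} + \frac{391}{177}\right) + 219053 = \frac{1002130}{453651} + 219053 = \frac{99374614633}{453651}$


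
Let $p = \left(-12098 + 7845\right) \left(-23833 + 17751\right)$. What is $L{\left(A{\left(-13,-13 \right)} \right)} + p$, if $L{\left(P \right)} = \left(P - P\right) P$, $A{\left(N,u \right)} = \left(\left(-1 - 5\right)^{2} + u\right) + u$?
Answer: $25866746$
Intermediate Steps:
$A{\left(N,u \right)} = 36 + 2 u$ ($A{\left(N,u \right)} = \left(\left(-6\right)^{2} + u\right) + u = \left(36 + u\right) + u = 36 + 2 u$)
$L{\left(P \right)} = 0$ ($L{\left(P \right)} = 0 P = 0$)
$p = 25866746$ ($p = \left(-4253\right) \left(-6082\right) = 25866746$)
$L{\left(A{\left(-13,-13 \right)} \right)} + p = 0 + 25866746 = 25866746$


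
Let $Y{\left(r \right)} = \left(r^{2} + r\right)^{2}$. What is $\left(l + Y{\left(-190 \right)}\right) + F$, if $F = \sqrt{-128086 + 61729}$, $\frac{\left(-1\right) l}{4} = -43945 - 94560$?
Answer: $1290082120 + 3 i \sqrt{7373} \approx 1.2901 \cdot 10^{9} + 257.6 i$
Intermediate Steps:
$l = 554020$ ($l = - 4 \left(-43945 - 94560\right) = \left(-4\right) \left(-138505\right) = 554020$)
$F = 3 i \sqrt{7373}$ ($F = \sqrt{-66357} = 3 i \sqrt{7373} \approx 257.6 i$)
$Y{\left(r \right)} = \left(r + r^{2}\right)^{2}$
$\left(l + Y{\left(-190 \right)}\right) + F = \left(554020 + \left(-190\right)^{2} \left(1 - 190\right)^{2}\right) + 3 i \sqrt{7373} = \left(554020 + 36100 \left(-189\right)^{2}\right) + 3 i \sqrt{7373} = \left(554020 + 36100 \cdot 35721\right) + 3 i \sqrt{7373} = \left(554020 + 1289528100\right) + 3 i \sqrt{7373} = 1290082120 + 3 i \sqrt{7373}$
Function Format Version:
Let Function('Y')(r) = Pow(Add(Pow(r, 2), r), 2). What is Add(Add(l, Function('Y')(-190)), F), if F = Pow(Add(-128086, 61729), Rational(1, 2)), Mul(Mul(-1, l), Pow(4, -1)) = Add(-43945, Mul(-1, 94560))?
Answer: Add(1290082120, Mul(3, I, Pow(7373, Rational(1, 2)))) ≈ Add(1.2901e+9, Mul(257.60, I))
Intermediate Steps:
l = 554020 (l = Mul(-4, Add(-43945, Mul(-1, 94560))) = Mul(-4, Add(-43945, -94560)) = Mul(-4, -138505) = 554020)
F = Mul(3, I, Pow(7373, Rational(1, 2))) (F = Pow(-66357, Rational(1, 2)) = Mul(3, I, Pow(7373, Rational(1, 2))) ≈ Mul(257.60, I))
Function('Y')(r) = Pow(Add(r, Pow(r, 2)), 2)
Add(Add(l, Function('Y')(-190)), F) = Add(Add(554020, Mul(Pow(-190, 2), Pow(Add(1, -190), 2))), Mul(3, I, Pow(7373, Rational(1, 2)))) = Add(Add(554020, Mul(36100, Pow(-189, 2))), Mul(3, I, Pow(7373, Rational(1, 2)))) = Add(Add(554020, Mul(36100, 35721)), Mul(3, I, Pow(7373, Rational(1, 2)))) = Add(Add(554020, 1289528100), Mul(3, I, Pow(7373, Rational(1, 2)))) = Add(1290082120, Mul(3, I, Pow(7373, Rational(1, 2))))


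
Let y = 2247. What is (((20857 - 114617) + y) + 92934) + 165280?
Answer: 166701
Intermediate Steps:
(((20857 - 114617) + y) + 92934) + 165280 = (((20857 - 114617) + 2247) + 92934) + 165280 = ((-93760 + 2247) + 92934) + 165280 = (-91513 + 92934) + 165280 = 1421 + 165280 = 166701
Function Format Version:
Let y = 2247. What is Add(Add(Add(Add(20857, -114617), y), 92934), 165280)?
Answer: 166701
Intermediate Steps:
Add(Add(Add(Add(20857, -114617), y), 92934), 165280) = Add(Add(Add(Add(20857, -114617), 2247), 92934), 165280) = Add(Add(Add(-93760, 2247), 92934), 165280) = Add(Add(-91513, 92934), 165280) = Add(1421, 165280) = 166701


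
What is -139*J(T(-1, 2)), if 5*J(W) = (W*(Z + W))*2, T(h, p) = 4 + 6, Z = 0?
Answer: -5560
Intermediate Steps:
T(h, p) = 10
J(W) = 2*W**2/5 (J(W) = ((W*(0 + W))*2)/5 = ((W*W)*2)/5 = (W**2*2)/5 = (2*W**2)/5 = 2*W**2/5)
-139*J(T(-1, 2)) = -278*10**2/5 = -278*100/5 = -139*40 = -5560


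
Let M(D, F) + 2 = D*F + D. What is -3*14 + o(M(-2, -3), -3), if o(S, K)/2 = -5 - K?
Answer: -46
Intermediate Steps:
M(D, F) = -2 + D + D*F (M(D, F) = -2 + (D*F + D) = -2 + (D + D*F) = -2 + D + D*F)
o(S, K) = -10 - 2*K (o(S, K) = 2*(-5 - K) = -10 - 2*K)
-3*14 + o(M(-2, -3), -3) = -3*14 + (-10 - 2*(-3)) = -42 + (-10 + 6) = -42 - 4 = -46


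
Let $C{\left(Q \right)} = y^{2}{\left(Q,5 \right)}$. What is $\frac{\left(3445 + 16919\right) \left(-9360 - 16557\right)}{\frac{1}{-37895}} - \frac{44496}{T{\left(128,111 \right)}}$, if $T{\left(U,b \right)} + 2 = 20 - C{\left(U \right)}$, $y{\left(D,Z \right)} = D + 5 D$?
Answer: $\frac{655339596843353892}{32767} \approx 2.0 \cdot 10^{13}$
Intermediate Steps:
$y{\left(D,Z \right)} = 6 D$
$C{\left(Q \right)} = 36 Q^{2}$ ($C{\left(Q \right)} = \left(6 Q\right)^{2} = 36 Q^{2}$)
$T{\left(U,b \right)} = 18 - 36 U^{2}$ ($T{\left(U,b \right)} = -2 - \left(-20 + 36 U^{2}\right) = 18 - 36 U^{2}$)
$\frac{\left(3445 + 16919\right) \left(-9360 - 16557\right)}{\frac{1}{-37895}} - \frac{44496}{T{\left(128,111 \right)}} = \frac{\left(3445 + 16919\right) \left(-9360 - 16557\right)}{\frac{1}{-37895}} - \frac{44496}{18 - 36 \cdot 128^{2}} = \frac{20364 \left(-25917\right)}{- \frac{1}{37895}} - \frac{44496}{18 - 589824} = \left(-527773788\right) \left(-37895\right) - \frac{44496}{18 - 589824} = 19999987696260 - \frac{44496}{-589806} = 19999987696260 - - \frac{2472}{32767} = 19999987696260 + \frac{2472}{32767} = \frac{655339596843353892}{32767}$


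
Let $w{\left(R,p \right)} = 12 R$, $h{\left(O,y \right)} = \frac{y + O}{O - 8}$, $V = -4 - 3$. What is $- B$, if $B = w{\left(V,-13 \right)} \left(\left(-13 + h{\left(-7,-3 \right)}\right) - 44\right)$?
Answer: $-4732$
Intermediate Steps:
$V = -7$
$h{\left(O,y \right)} = \frac{O + y}{-8 + O}$
$B = 4732$ ($B = 12 \left(-7\right) \left(\left(-13 + \frac{-7 - 3}{-8 - 7}\right) - 44\right) = - 84 \left(\left(-13 + \frac{1}{-15} \left(-10\right)\right) - 44\right) = - 84 \left(\left(-13 - - \frac{2}{3}\right) - 44\right) = - 84 \left(\left(-13 + \frac{2}{3}\right) - 44\right) = - 84 \left(- \frac{37}{3} - 44\right) = \left(-84\right) \left(- \frac{169}{3}\right) = 4732$)
$- B = \left(-1\right) 4732 = -4732$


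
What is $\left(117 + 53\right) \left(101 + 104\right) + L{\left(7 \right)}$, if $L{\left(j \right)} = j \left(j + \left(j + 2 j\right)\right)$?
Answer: $35046$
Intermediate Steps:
$L{\left(j \right)} = 4 j^{2}$ ($L{\left(j \right)} = j \left(j + 3 j\right) = j 4 j = 4 j^{2}$)
$\left(117 + 53\right) \left(101 + 104\right) + L{\left(7 \right)} = \left(117 + 53\right) \left(101 + 104\right) + 4 \cdot 7^{2} = 170 \cdot 205 + 4 \cdot 49 = 34850 + 196 = 35046$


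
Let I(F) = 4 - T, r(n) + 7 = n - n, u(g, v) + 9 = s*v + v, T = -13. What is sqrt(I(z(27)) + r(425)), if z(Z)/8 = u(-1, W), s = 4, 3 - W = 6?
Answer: sqrt(10) ≈ 3.1623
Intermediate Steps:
W = -3 (W = 3 - 1*6 = 3 - 6 = -3)
u(g, v) = -9 + 5*v (u(g, v) = -9 + (4*v + v) = -9 + 5*v)
r(n) = -7 (r(n) = -7 + (n - n) = -7 + 0 = -7)
z(Z) = -192 (z(Z) = 8*(-9 + 5*(-3)) = 8*(-9 - 15) = 8*(-24) = -192)
I(F) = 17 (I(F) = 4 - 1*(-13) = 4 + 13 = 17)
sqrt(I(z(27)) + r(425)) = sqrt(17 - 7) = sqrt(10)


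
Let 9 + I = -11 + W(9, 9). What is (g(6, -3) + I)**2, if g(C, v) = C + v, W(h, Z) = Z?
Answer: 64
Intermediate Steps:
I = -11 (I = -9 + (-11 + 9) = -9 - 2 = -11)
(g(6, -3) + I)**2 = ((6 - 3) - 11)**2 = (3 - 11)**2 = (-8)**2 = 64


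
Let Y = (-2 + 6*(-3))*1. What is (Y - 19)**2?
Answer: 1521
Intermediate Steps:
Y = -20 (Y = (-2 - 18)*1 = -20*1 = -20)
(Y - 19)**2 = (-20 - 19)**2 = (-39)**2 = 1521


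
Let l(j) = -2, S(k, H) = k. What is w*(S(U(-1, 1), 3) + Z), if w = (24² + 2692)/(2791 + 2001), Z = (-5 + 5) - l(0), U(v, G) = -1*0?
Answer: 817/599 ≈ 1.3639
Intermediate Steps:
U(v, G) = 0
Z = 2 (Z = (-5 + 5) - 1*(-2) = 0 + 2 = 2)
w = 817/1198 (w = (576 + 2692)/4792 = 3268*(1/4792) = 817/1198 ≈ 0.68197)
w*(S(U(-1, 1), 3) + Z) = 817*(0 + 2)/1198 = (817/1198)*2 = 817/599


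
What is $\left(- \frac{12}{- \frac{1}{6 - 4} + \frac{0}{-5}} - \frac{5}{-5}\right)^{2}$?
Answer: $625$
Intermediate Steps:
$\left(- \frac{12}{- \frac{1}{6 - 4} + \frac{0}{-5}} - \frac{5}{-5}\right)^{2} = \left(- \frac{12}{- \frac{1}{6 - 4} + 0 \left(- \frac{1}{5}\right)} - -1\right)^{2} = \left(- \frac{12}{- \frac{1}{2} + 0} + 1\right)^{2} = \left(- \frac{12}{- \frac{1}{2}} + 1\right)^{2} = \left(\left(-12\right) \left(-2\right) + 1\right)^{2} = \left(24 + 1\right)^{2} = 25^{2} = 625$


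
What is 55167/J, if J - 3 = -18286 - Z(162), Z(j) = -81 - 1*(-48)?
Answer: -55167/18250 ≈ -3.0229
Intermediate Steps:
Z(j) = -33 (Z(j) = -81 + 48 = -33)
J = -18250 (J = 3 + (-18286 - 1*(-33)) = 3 + (-18286 + 33) = 3 - 18253 = -18250)
55167/J = 55167/(-18250) = 55167*(-1/18250) = -55167/18250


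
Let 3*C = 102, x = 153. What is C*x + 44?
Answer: 5246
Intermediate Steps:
C = 34 (C = (1/3)*102 = 34)
C*x + 44 = 34*153 + 44 = 5202 + 44 = 5246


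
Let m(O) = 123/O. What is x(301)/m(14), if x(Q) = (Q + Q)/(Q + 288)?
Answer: 8428/72447 ≈ 0.11633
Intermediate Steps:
x(Q) = 2*Q/(288 + Q) (x(Q) = (2*Q)/(288 + Q) = 2*Q/(288 + Q))
x(301)/m(14) = (2*301/(288 + 301))/((123/14)) = (2*301/589)/((123*(1/14))) = (2*301*(1/589))/(123/14) = (602/589)*(14/123) = 8428/72447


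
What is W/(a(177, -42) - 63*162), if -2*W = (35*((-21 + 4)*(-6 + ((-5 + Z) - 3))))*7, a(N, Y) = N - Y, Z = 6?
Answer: 16660/9987 ≈ 1.6682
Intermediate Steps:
W = -16660 (W = -35*((-21 + 4)*(-6 + ((-5 + 6) - 3)))*7/2 = -35*(-17*(-6 + (1 - 3)))*7/2 = -35*(-17*(-6 - 2))*7/2 = -35*(-17*(-8))*7/2 = -35*136*7/2 = -2380*7 = -½*33320 = -16660)
W/(a(177, -42) - 63*162) = -16660/((177 - 1*(-42)) - 63*162) = -16660/((177 + 42) - 10206) = -16660/(219 - 10206) = -16660/(-9987) = -16660*(-1/9987) = 16660/9987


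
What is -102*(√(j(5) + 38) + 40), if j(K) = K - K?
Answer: -4080 - 102*√38 ≈ -4708.8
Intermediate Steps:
j(K) = 0
-102*(√(j(5) + 38) + 40) = -102*(√(0 + 38) + 40) = -102*(√38 + 40) = -102*(40 + √38) = -4080 - 102*√38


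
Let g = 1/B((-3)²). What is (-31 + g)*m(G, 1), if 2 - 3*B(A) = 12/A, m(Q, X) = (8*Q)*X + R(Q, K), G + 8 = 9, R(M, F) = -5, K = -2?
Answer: -159/2 ≈ -79.500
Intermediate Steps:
G = 1 (G = -8 + 9 = 1)
m(Q, X) = -5 + 8*Q*X (m(Q, X) = (8*Q)*X - 5 = 8*Q*X - 5 = -5 + 8*Q*X)
B(A) = ⅔ - 4/A
g = 9/2 (g = 1/(⅔ - 4/((-3)²)) = 1/(⅔ - 4/9) = 1/(2/9) = 9/2 ≈ 4.5000)
(-31 + g)*m(G, 1) = (-31 + 9/2)*(-5 + 8*1*1) = -53*(-5 + 8)/2 = -53/2*3 = -159/2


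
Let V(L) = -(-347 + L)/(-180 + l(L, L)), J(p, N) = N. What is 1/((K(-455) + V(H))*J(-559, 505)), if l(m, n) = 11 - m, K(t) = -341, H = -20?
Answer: -149/25843880 ≈ -5.7654e-6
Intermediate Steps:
V(L) = -(-347 + L)/(-169 - L) (V(L) = -(-347 + L)/(-180 + (11 - L)) = -(-347 + L)/(-169 - L))
1/((K(-455) + V(H))*J(-559, 505)) = 1/(-341 + (-347 - 20)/(169 - 20)*505) = (1/505)/(-341 - 367/149) = (1/505)/(-51176/149) = -149/51176*1/505 = -149/25843880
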